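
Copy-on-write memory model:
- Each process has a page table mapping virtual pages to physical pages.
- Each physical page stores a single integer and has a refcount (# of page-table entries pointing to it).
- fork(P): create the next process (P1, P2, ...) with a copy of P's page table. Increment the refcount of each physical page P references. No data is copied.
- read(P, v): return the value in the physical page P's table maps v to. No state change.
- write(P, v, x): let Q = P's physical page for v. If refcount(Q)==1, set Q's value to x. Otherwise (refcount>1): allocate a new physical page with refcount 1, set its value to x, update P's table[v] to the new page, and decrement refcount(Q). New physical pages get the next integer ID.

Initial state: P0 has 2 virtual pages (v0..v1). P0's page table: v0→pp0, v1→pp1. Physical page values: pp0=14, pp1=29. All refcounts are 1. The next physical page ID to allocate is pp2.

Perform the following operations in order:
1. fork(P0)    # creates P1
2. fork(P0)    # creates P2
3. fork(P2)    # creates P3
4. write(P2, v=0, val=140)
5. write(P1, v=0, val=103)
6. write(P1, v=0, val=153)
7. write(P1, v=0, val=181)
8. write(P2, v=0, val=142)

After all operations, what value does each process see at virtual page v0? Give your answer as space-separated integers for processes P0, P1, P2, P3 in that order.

Answer: 14 181 142 14

Derivation:
Op 1: fork(P0) -> P1. 2 ppages; refcounts: pp0:2 pp1:2
Op 2: fork(P0) -> P2. 2 ppages; refcounts: pp0:3 pp1:3
Op 3: fork(P2) -> P3. 2 ppages; refcounts: pp0:4 pp1:4
Op 4: write(P2, v0, 140). refcount(pp0)=4>1 -> COPY to pp2. 3 ppages; refcounts: pp0:3 pp1:4 pp2:1
Op 5: write(P1, v0, 103). refcount(pp0)=3>1 -> COPY to pp3. 4 ppages; refcounts: pp0:2 pp1:4 pp2:1 pp3:1
Op 6: write(P1, v0, 153). refcount(pp3)=1 -> write in place. 4 ppages; refcounts: pp0:2 pp1:4 pp2:1 pp3:1
Op 7: write(P1, v0, 181). refcount(pp3)=1 -> write in place. 4 ppages; refcounts: pp0:2 pp1:4 pp2:1 pp3:1
Op 8: write(P2, v0, 142). refcount(pp2)=1 -> write in place. 4 ppages; refcounts: pp0:2 pp1:4 pp2:1 pp3:1
P0: v0 -> pp0 = 14
P1: v0 -> pp3 = 181
P2: v0 -> pp2 = 142
P3: v0 -> pp0 = 14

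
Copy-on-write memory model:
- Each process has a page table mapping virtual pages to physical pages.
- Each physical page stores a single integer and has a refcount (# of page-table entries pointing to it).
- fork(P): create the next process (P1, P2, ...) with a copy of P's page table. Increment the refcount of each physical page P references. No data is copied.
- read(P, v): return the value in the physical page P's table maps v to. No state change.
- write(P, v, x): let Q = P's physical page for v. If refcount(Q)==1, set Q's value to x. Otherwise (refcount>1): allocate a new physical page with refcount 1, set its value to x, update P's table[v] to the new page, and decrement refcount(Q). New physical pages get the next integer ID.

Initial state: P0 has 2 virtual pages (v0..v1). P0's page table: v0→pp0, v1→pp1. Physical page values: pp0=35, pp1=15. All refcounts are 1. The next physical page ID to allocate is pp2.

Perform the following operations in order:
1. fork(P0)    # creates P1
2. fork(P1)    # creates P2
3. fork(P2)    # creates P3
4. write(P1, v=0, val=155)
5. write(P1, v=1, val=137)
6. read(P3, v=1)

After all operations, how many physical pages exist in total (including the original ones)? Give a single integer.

Op 1: fork(P0) -> P1. 2 ppages; refcounts: pp0:2 pp1:2
Op 2: fork(P1) -> P2. 2 ppages; refcounts: pp0:3 pp1:3
Op 3: fork(P2) -> P3. 2 ppages; refcounts: pp0:4 pp1:4
Op 4: write(P1, v0, 155). refcount(pp0)=4>1 -> COPY to pp2. 3 ppages; refcounts: pp0:3 pp1:4 pp2:1
Op 5: write(P1, v1, 137). refcount(pp1)=4>1 -> COPY to pp3. 4 ppages; refcounts: pp0:3 pp1:3 pp2:1 pp3:1
Op 6: read(P3, v1) -> 15. No state change.

Answer: 4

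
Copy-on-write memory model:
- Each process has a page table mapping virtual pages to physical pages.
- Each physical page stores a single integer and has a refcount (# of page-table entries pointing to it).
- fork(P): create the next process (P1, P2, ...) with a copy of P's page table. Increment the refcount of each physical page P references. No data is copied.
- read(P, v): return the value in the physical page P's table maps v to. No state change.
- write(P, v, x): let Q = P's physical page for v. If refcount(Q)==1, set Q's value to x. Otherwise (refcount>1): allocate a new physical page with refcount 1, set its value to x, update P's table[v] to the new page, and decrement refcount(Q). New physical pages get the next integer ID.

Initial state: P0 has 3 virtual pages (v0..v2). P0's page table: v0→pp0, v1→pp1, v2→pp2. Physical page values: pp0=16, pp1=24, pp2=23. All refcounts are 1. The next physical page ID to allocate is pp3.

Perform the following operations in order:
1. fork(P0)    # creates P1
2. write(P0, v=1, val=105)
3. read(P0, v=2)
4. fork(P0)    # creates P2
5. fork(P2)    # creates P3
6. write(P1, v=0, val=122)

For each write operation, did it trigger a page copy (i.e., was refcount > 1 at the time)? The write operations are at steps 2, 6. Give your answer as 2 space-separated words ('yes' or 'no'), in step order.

Op 1: fork(P0) -> P1. 3 ppages; refcounts: pp0:2 pp1:2 pp2:2
Op 2: write(P0, v1, 105). refcount(pp1)=2>1 -> COPY to pp3. 4 ppages; refcounts: pp0:2 pp1:1 pp2:2 pp3:1
Op 3: read(P0, v2) -> 23. No state change.
Op 4: fork(P0) -> P2. 4 ppages; refcounts: pp0:3 pp1:1 pp2:3 pp3:2
Op 5: fork(P2) -> P3. 4 ppages; refcounts: pp0:4 pp1:1 pp2:4 pp3:3
Op 6: write(P1, v0, 122). refcount(pp0)=4>1 -> COPY to pp4. 5 ppages; refcounts: pp0:3 pp1:1 pp2:4 pp3:3 pp4:1

yes yes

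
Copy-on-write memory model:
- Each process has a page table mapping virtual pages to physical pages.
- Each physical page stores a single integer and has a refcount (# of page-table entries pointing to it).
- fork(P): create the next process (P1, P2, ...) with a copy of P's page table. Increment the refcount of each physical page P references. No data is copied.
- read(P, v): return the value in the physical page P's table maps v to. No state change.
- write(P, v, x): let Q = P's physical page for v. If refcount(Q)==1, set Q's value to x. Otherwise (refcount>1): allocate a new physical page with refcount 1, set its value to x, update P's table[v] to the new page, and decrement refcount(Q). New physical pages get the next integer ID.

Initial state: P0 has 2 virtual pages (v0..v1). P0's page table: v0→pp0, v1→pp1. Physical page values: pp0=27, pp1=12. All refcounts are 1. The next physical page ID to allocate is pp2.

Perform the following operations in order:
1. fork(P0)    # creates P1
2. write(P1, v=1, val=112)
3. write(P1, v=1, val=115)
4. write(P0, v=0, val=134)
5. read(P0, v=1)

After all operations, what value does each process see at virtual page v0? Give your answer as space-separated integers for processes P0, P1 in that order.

Op 1: fork(P0) -> P1. 2 ppages; refcounts: pp0:2 pp1:2
Op 2: write(P1, v1, 112). refcount(pp1)=2>1 -> COPY to pp2. 3 ppages; refcounts: pp0:2 pp1:1 pp2:1
Op 3: write(P1, v1, 115). refcount(pp2)=1 -> write in place. 3 ppages; refcounts: pp0:2 pp1:1 pp2:1
Op 4: write(P0, v0, 134). refcount(pp0)=2>1 -> COPY to pp3. 4 ppages; refcounts: pp0:1 pp1:1 pp2:1 pp3:1
Op 5: read(P0, v1) -> 12. No state change.
P0: v0 -> pp3 = 134
P1: v0 -> pp0 = 27

Answer: 134 27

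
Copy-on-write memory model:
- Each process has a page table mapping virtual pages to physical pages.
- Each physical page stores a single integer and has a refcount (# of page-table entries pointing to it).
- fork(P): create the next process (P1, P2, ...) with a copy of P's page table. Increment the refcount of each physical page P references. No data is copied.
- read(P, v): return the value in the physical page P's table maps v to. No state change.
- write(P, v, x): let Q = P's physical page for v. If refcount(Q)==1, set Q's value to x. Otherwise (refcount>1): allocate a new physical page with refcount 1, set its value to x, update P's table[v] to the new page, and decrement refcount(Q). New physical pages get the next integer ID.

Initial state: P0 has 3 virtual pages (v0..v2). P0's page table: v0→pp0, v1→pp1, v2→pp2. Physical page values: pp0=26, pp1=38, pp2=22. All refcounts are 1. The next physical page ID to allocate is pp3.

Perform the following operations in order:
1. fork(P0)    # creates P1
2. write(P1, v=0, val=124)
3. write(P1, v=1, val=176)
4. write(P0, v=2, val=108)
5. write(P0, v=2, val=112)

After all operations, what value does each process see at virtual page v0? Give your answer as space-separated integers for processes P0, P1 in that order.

Answer: 26 124

Derivation:
Op 1: fork(P0) -> P1. 3 ppages; refcounts: pp0:2 pp1:2 pp2:2
Op 2: write(P1, v0, 124). refcount(pp0)=2>1 -> COPY to pp3. 4 ppages; refcounts: pp0:1 pp1:2 pp2:2 pp3:1
Op 3: write(P1, v1, 176). refcount(pp1)=2>1 -> COPY to pp4. 5 ppages; refcounts: pp0:1 pp1:1 pp2:2 pp3:1 pp4:1
Op 4: write(P0, v2, 108). refcount(pp2)=2>1 -> COPY to pp5. 6 ppages; refcounts: pp0:1 pp1:1 pp2:1 pp3:1 pp4:1 pp5:1
Op 5: write(P0, v2, 112). refcount(pp5)=1 -> write in place. 6 ppages; refcounts: pp0:1 pp1:1 pp2:1 pp3:1 pp4:1 pp5:1
P0: v0 -> pp0 = 26
P1: v0 -> pp3 = 124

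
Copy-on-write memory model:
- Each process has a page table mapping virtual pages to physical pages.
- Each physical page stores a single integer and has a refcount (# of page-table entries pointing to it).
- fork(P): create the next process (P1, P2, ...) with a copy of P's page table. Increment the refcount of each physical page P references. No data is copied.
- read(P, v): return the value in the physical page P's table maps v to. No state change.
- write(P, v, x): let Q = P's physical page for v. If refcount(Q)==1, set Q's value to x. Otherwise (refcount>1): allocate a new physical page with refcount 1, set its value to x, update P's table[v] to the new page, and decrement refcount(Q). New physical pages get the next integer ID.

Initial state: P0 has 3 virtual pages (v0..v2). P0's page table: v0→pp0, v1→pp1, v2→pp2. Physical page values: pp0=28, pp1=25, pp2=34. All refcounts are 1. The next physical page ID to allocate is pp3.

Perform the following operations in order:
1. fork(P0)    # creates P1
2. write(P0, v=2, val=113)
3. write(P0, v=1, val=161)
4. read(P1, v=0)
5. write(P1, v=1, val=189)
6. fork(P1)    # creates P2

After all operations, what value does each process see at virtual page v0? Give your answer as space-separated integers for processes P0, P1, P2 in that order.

Op 1: fork(P0) -> P1. 3 ppages; refcounts: pp0:2 pp1:2 pp2:2
Op 2: write(P0, v2, 113). refcount(pp2)=2>1 -> COPY to pp3. 4 ppages; refcounts: pp0:2 pp1:2 pp2:1 pp3:1
Op 3: write(P0, v1, 161). refcount(pp1)=2>1 -> COPY to pp4. 5 ppages; refcounts: pp0:2 pp1:1 pp2:1 pp3:1 pp4:1
Op 4: read(P1, v0) -> 28. No state change.
Op 5: write(P1, v1, 189). refcount(pp1)=1 -> write in place. 5 ppages; refcounts: pp0:2 pp1:1 pp2:1 pp3:1 pp4:1
Op 6: fork(P1) -> P2. 5 ppages; refcounts: pp0:3 pp1:2 pp2:2 pp3:1 pp4:1
P0: v0 -> pp0 = 28
P1: v0 -> pp0 = 28
P2: v0 -> pp0 = 28

Answer: 28 28 28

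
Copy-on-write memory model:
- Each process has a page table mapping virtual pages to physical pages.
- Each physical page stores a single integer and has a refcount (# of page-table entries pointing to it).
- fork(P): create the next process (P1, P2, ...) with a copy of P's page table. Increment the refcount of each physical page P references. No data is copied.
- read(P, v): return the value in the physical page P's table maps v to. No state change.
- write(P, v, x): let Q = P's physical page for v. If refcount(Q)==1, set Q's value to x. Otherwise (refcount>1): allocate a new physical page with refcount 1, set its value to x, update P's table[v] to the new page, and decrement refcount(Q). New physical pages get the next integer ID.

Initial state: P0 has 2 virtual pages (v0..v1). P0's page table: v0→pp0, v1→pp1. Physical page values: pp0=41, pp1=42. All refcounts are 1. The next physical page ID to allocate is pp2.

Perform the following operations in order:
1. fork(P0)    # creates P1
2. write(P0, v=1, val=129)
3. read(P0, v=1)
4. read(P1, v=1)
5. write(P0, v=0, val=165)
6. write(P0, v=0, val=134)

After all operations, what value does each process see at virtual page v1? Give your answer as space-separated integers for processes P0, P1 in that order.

Answer: 129 42

Derivation:
Op 1: fork(P0) -> P1. 2 ppages; refcounts: pp0:2 pp1:2
Op 2: write(P0, v1, 129). refcount(pp1)=2>1 -> COPY to pp2. 3 ppages; refcounts: pp0:2 pp1:1 pp2:1
Op 3: read(P0, v1) -> 129. No state change.
Op 4: read(P1, v1) -> 42. No state change.
Op 5: write(P0, v0, 165). refcount(pp0)=2>1 -> COPY to pp3. 4 ppages; refcounts: pp0:1 pp1:1 pp2:1 pp3:1
Op 6: write(P0, v0, 134). refcount(pp3)=1 -> write in place. 4 ppages; refcounts: pp0:1 pp1:1 pp2:1 pp3:1
P0: v1 -> pp2 = 129
P1: v1 -> pp1 = 42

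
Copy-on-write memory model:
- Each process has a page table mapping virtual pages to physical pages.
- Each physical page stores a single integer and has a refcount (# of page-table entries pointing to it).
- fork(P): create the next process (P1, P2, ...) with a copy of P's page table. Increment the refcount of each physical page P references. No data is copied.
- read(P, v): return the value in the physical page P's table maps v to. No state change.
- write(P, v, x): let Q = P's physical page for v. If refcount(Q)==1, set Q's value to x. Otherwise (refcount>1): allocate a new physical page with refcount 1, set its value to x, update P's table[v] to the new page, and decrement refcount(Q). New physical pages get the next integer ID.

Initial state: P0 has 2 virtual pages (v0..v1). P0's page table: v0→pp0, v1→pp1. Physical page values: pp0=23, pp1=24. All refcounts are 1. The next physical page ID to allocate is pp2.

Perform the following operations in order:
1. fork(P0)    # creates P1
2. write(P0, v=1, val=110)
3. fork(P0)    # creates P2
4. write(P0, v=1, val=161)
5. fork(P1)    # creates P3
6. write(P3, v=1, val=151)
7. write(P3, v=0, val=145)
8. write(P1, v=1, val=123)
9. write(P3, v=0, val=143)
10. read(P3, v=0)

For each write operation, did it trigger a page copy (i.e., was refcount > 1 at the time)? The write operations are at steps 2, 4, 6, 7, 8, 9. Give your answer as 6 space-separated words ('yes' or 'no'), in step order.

Op 1: fork(P0) -> P1. 2 ppages; refcounts: pp0:2 pp1:2
Op 2: write(P0, v1, 110). refcount(pp1)=2>1 -> COPY to pp2. 3 ppages; refcounts: pp0:2 pp1:1 pp2:1
Op 3: fork(P0) -> P2. 3 ppages; refcounts: pp0:3 pp1:1 pp2:2
Op 4: write(P0, v1, 161). refcount(pp2)=2>1 -> COPY to pp3. 4 ppages; refcounts: pp0:3 pp1:1 pp2:1 pp3:1
Op 5: fork(P1) -> P3. 4 ppages; refcounts: pp0:4 pp1:2 pp2:1 pp3:1
Op 6: write(P3, v1, 151). refcount(pp1)=2>1 -> COPY to pp4. 5 ppages; refcounts: pp0:4 pp1:1 pp2:1 pp3:1 pp4:1
Op 7: write(P3, v0, 145). refcount(pp0)=4>1 -> COPY to pp5. 6 ppages; refcounts: pp0:3 pp1:1 pp2:1 pp3:1 pp4:1 pp5:1
Op 8: write(P1, v1, 123). refcount(pp1)=1 -> write in place. 6 ppages; refcounts: pp0:3 pp1:1 pp2:1 pp3:1 pp4:1 pp5:1
Op 9: write(P3, v0, 143). refcount(pp5)=1 -> write in place. 6 ppages; refcounts: pp0:3 pp1:1 pp2:1 pp3:1 pp4:1 pp5:1
Op 10: read(P3, v0) -> 143. No state change.

yes yes yes yes no no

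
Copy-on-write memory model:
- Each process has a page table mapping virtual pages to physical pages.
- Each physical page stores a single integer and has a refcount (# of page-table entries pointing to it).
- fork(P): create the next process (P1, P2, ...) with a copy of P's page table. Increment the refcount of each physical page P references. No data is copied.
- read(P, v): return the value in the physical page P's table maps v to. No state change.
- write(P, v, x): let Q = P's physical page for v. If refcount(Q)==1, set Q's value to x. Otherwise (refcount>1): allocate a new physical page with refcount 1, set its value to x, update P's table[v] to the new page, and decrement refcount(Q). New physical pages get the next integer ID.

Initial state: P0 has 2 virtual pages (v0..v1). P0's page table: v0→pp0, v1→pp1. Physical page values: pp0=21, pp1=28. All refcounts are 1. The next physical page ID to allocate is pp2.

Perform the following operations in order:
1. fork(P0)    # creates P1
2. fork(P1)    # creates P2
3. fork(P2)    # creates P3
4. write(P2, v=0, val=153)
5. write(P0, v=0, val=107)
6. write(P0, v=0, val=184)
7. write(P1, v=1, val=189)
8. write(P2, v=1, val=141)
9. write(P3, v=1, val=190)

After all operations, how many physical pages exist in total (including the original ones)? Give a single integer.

Op 1: fork(P0) -> P1. 2 ppages; refcounts: pp0:2 pp1:2
Op 2: fork(P1) -> P2. 2 ppages; refcounts: pp0:3 pp1:3
Op 3: fork(P2) -> P3. 2 ppages; refcounts: pp0:4 pp1:4
Op 4: write(P2, v0, 153). refcount(pp0)=4>1 -> COPY to pp2. 3 ppages; refcounts: pp0:3 pp1:4 pp2:1
Op 5: write(P0, v0, 107). refcount(pp0)=3>1 -> COPY to pp3. 4 ppages; refcounts: pp0:2 pp1:4 pp2:1 pp3:1
Op 6: write(P0, v0, 184). refcount(pp3)=1 -> write in place. 4 ppages; refcounts: pp0:2 pp1:4 pp2:1 pp3:1
Op 7: write(P1, v1, 189). refcount(pp1)=4>1 -> COPY to pp4. 5 ppages; refcounts: pp0:2 pp1:3 pp2:1 pp3:1 pp4:1
Op 8: write(P2, v1, 141). refcount(pp1)=3>1 -> COPY to pp5. 6 ppages; refcounts: pp0:2 pp1:2 pp2:1 pp3:1 pp4:1 pp5:1
Op 9: write(P3, v1, 190). refcount(pp1)=2>1 -> COPY to pp6. 7 ppages; refcounts: pp0:2 pp1:1 pp2:1 pp3:1 pp4:1 pp5:1 pp6:1

Answer: 7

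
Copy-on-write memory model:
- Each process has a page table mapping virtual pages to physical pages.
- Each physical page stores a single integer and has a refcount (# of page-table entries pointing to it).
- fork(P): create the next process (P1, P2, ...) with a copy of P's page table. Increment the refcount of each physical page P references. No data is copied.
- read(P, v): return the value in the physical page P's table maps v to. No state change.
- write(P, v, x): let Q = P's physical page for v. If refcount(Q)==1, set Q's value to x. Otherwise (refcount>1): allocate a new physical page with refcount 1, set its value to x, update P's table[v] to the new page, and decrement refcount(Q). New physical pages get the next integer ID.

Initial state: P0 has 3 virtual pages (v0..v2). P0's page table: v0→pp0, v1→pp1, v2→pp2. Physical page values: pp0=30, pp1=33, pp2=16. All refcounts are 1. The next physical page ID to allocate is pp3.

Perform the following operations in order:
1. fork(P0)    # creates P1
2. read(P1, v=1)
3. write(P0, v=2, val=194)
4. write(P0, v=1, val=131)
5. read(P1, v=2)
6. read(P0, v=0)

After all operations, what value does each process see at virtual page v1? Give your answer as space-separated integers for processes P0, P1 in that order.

Answer: 131 33

Derivation:
Op 1: fork(P0) -> P1. 3 ppages; refcounts: pp0:2 pp1:2 pp2:2
Op 2: read(P1, v1) -> 33. No state change.
Op 3: write(P0, v2, 194). refcount(pp2)=2>1 -> COPY to pp3. 4 ppages; refcounts: pp0:2 pp1:2 pp2:1 pp3:1
Op 4: write(P0, v1, 131). refcount(pp1)=2>1 -> COPY to pp4. 5 ppages; refcounts: pp0:2 pp1:1 pp2:1 pp3:1 pp4:1
Op 5: read(P1, v2) -> 16. No state change.
Op 6: read(P0, v0) -> 30. No state change.
P0: v1 -> pp4 = 131
P1: v1 -> pp1 = 33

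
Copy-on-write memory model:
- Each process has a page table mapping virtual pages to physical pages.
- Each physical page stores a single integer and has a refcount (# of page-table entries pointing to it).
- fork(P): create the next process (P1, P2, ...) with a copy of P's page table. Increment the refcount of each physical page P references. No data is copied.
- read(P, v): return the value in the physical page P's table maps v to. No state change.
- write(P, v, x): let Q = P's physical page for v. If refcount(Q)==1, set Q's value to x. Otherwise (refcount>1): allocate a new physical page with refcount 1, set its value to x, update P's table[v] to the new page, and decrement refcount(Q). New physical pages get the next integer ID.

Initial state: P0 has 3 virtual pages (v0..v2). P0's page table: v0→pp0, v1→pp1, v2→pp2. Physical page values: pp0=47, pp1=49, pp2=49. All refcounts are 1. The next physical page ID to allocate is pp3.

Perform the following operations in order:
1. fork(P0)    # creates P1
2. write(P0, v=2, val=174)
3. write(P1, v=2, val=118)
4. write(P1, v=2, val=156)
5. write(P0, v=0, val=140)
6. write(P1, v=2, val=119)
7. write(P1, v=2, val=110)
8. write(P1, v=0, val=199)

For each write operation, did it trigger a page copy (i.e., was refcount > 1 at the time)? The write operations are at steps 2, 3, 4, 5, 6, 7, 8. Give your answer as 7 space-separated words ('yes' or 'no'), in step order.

Op 1: fork(P0) -> P1. 3 ppages; refcounts: pp0:2 pp1:2 pp2:2
Op 2: write(P0, v2, 174). refcount(pp2)=2>1 -> COPY to pp3. 4 ppages; refcounts: pp0:2 pp1:2 pp2:1 pp3:1
Op 3: write(P1, v2, 118). refcount(pp2)=1 -> write in place. 4 ppages; refcounts: pp0:2 pp1:2 pp2:1 pp3:1
Op 4: write(P1, v2, 156). refcount(pp2)=1 -> write in place. 4 ppages; refcounts: pp0:2 pp1:2 pp2:1 pp3:1
Op 5: write(P0, v0, 140). refcount(pp0)=2>1 -> COPY to pp4. 5 ppages; refcounts: pp0:1 pp1:2 pp2:1 pp3:1 pp4:1
Op 6: write(P1, v2, 119). refcount(pp2)=1 -> write in place. 5 ppages; refcounts: pp0:1 pp1:2 pp2:1 pp3:1 pp4:1
Op 7: write(P1, v2, 110). refcount(pp2)=1 -> write in place. 5 ppages; refcounts: pp0:1 pp1:2 pp2:1 pp3:1 pp4:1
Op 8: write(P1, v0, 199). refcount(pp0)=1 -> write in place. 5 ppages; refcounts: pp0:1 pp1:2 pp2:1 pp3:1 pp4:1

yes no no yes no no no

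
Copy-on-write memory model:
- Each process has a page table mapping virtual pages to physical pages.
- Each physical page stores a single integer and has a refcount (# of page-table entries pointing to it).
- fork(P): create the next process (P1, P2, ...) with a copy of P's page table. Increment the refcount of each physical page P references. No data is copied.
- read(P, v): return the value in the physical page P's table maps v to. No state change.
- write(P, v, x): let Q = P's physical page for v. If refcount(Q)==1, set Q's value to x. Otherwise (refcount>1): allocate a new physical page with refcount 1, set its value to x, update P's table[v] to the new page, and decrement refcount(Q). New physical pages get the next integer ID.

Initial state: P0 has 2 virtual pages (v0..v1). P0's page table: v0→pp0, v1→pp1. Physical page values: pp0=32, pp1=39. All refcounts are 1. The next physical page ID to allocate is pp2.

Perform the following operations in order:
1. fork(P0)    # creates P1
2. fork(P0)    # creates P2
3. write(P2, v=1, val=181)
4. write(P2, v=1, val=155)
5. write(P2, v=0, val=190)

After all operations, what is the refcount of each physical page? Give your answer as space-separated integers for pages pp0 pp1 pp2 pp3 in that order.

Op 1: fork(P0) -> P1. 2 ppages; refcounts: pp0:2 pp1:2
Op 2: fork(P0) -> P2. 2 ppages; refcounts: pp0:3 pp1:3
Op 3: write(P2, v1, 181). refcount(pp1)=3>1 -> COPY to pp2. 3 ppages; refcounts: pp0:3 pp1:2 pp2:1
Op 4: write(P2, v1, 155). refcount(pp2)=1 -> write in place. 3 ppages; refcounts: pp0:3 pp1:2 pp2:1
Op 5: write(P2, v0, 190). refcount(pp0)=3>1 -> COPY to pp3. 4 ppages; refcounts: pp0:2 pp1:2 pp2:1 pp3:1

Answer: 2 2 1 1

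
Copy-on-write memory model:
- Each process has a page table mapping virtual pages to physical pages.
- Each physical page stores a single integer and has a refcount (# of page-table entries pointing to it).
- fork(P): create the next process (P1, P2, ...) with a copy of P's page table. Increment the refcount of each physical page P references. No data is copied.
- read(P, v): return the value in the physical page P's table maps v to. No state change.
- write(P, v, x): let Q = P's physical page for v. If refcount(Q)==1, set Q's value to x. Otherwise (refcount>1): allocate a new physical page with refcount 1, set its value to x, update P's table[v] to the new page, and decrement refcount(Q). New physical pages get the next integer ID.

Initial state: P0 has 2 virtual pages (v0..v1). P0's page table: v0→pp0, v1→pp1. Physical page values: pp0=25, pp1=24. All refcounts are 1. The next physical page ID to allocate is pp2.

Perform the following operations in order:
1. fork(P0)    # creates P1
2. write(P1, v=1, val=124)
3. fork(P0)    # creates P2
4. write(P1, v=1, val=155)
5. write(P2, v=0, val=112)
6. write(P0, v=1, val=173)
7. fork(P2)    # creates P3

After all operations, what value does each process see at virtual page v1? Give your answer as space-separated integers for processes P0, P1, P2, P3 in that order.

Answer: 173 155 24 24

Derivation:
Op 1: fork(P0) -> P1. 2 ppages; refcounts: pp0:2 pp1:2
Op 2: write(P1, v1, 124). refcount(pp1)=2>1 -> COPY to pp2. 3 ppages; refcounts: pp0:2 pp1:1 pp2:1
Op 3: fork(P0) -> P2. 3 ppages; refcounts: pp0:3 pp1:2 pp2:1
Op 4: write(P1, v1, 155). refcount(pp2)=1 -> write in place. 3 ppages; refcounts: pp0:3 pp1:2 pp2:1
Op 5: write(P2, v0, 112). refcount(pp0)=3>1 -> COPY to pp3. 4 ppages; refcounts: pp0:2 pp1:2 pp2:1 pp3:1
Op 6: write(P0, v1, 173). refcount(pp1)=2>1 -> COPY to pp4. 5 ppages; refcounts: pp0:2 pp1:1 pp2:1 pp3:1 pp4:1
Op 7: fork(P2) -> P3. 5 ppages; refcounts: pp0:2 pp1:2 pp2:1 pp3:2 pp4:1
P0: v1 -> pp4 = 173
P1: v1 -> pp2 = 155
P2: v1 -> pp1 = 24
P3: v1 -> pp1 = 24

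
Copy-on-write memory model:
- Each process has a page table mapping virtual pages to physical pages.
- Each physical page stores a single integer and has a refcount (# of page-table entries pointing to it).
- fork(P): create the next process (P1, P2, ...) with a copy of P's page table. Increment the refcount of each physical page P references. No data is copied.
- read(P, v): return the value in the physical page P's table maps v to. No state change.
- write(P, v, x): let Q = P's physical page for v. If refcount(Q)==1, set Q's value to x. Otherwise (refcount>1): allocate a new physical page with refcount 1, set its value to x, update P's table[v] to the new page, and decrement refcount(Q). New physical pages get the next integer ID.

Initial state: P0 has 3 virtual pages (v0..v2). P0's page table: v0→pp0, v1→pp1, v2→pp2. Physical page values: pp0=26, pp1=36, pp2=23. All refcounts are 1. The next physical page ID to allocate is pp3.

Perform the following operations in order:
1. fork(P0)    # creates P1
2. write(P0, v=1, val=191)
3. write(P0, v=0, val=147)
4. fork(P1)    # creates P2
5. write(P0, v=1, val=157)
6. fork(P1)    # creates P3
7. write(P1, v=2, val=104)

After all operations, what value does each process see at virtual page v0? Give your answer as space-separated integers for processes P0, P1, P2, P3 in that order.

Op 1: fork(P0) -> P1. 3 ppages; refcounts: pp0:2 pp1:2 pp2:2
Op 2: write(P0, v1, 191). refcount(pp1)=2>1 -> COPY to pp3. 4 ppages; refcounts: pp0:2 pp1:1 pp2:2 pp3:1
Op 3: write(P0, v0, 147). refcount(pp0)=2>1 -> COPY to pp4. 5 ppages; refcounts: pp0:1 pp1:1 pp2:2 pp3:1 pp4:1
Op 4: fork(P1) -> P2. 5 ppages; refcounts: pp0:2 pp1:2 pp2:3 pp3:1 pp4:1
Op 5: write(P0, v1, 157). refcount(pp3)=1 -> write in place. 5 ppages; refcounts: pp0:2 pp1:2 pp2:3 pp3:1 pp4:1
Op 6: fork(P1) -> P3. 5 ppages; refcounts: pp0:3 pp1:3 pp2:4 pp3:1 pp4:1
Op 7: write(P1, v2, 104). refcount(pp2)=4>1 -> COPY to pp5. 6 ppages; refcounts: pp0:3 pp1:3 pp2:3 pp3:1 pp4:1 pp5:1
P0: v0 -> pp4 = 147
P1: v0 -> pp0 = 26
P2: v0 -> pp0 = 26
P3: v0 -> pp0 = 26

Answer: 147 26 26 26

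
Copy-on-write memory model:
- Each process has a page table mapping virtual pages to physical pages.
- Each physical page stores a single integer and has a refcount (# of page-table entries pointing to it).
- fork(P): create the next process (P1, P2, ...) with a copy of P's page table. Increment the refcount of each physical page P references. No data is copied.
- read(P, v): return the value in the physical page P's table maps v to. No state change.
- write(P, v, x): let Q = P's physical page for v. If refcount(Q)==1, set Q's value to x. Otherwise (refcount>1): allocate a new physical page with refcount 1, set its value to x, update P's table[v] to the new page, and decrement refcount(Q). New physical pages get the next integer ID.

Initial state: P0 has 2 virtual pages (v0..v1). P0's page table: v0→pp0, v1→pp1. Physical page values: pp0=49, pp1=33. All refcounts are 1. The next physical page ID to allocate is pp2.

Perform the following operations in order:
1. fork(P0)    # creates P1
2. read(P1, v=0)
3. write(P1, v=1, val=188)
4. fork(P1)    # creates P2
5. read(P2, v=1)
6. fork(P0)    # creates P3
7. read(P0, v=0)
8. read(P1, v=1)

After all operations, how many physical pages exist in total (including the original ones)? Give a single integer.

Op 1: fork(P0) -> P1. 2 ppages; refcounts: pp0:2 pp1:2
Op 2: read(P1, v0) -> 49. No state change.
Op 3: write(P1, v1, 188). refcount(pp1)=2>1 -> COPY to pp2. 3 ppages; refcounts: pp0:2 pp1:1 pp2:1
Op 4: fork(P1) -> P2. 3 ppages; refcounts: pp0:3 pp1:1 pp2:2
Op 5: read(P2, v1) -> 188. No state change.
Op 6: fork(P0) -> P3. 3 ppages; refcounts: pp0:4 pp1:2 pp2:2
Op 7: read(P0, v0) -> 49. No state change.
Op 8: read(P1, v1) -> 188. No state change.

Answer: 3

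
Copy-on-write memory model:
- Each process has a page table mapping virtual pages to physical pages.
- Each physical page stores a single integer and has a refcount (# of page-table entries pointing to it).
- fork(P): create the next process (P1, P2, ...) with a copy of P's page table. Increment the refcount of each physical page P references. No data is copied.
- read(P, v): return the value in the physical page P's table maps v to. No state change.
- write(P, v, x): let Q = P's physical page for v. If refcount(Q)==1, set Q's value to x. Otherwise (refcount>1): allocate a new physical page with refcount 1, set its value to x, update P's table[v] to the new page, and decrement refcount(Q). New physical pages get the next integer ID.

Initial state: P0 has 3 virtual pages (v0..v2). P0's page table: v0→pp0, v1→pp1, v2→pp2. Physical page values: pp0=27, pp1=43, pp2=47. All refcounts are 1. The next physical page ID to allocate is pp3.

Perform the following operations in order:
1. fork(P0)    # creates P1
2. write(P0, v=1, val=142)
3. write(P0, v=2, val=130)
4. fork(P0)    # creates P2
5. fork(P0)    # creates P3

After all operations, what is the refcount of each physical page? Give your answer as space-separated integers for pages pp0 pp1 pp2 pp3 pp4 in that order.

Answer: 4 1 1 3 3

Derivation:
Op 1: fork(P0) -> P1. 3 ppages; refcounts: pp0:2 pp1:2 pp2:2
Op 2: write(P0, v1, 142). refcount(pp1)=2>1 -> COPY to pp3. 4 ppages; refcounts: pp0:2 pp1:1 pp2:2 pp3:1
Op 3: write(P0, v2, 130). refcount(pp2)=2>1 -> COPY to pp4. 5 ppages; refcounts: pp0:2 pp1:1 pp2:1 pp3:1 pp4:1
Op 4: fork(P0) -> P2. 5 ppages; refcounts: pp0:3 pp1:1 pp2:1 pp3:2 pp4:2
Op 5: fork(P0) -> P3. 5 ppages; refcounts: pp0:4 pp1:1 pp2:1 pp3:3 pp4:3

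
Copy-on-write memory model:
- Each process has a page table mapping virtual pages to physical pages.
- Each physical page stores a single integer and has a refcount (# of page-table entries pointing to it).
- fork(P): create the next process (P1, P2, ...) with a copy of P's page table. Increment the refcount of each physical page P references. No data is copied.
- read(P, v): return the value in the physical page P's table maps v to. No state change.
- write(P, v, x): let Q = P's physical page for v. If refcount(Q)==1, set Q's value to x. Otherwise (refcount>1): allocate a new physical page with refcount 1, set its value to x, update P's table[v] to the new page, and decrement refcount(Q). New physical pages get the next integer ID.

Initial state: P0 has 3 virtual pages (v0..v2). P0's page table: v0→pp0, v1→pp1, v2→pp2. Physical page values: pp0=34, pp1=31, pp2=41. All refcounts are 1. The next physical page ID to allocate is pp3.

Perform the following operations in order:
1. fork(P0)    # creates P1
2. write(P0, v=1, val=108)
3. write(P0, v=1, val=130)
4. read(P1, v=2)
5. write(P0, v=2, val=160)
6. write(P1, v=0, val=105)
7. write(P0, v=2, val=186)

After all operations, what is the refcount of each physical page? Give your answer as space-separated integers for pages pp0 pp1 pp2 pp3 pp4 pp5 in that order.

Answer: 1 1 1 1 1 1

Derivation:
Op 1: fork(P0) -> P1. 3 ppages; refcounts: pp0:2 pp1:2 pp2:2
Op 2: write(P0, v1, 108). refcount(pp1)=2>1 -> COPY to pp3. 4 ppages; refcounts: pp0:2 pp1:1 pp2:2 pp3:1
Op 3: write(P0, v1, 130). refcount(pp3)=1 -> write in place. 4 ppages; refcounts: pp0:2 pp1:1 pp2:2 pp3:1
Op 4: read(P1, v2) -> 41. No state change.
Op 5: write(P0, v2, 160). refcount(pp2)=2>1 -> COPY to pp4. 5 ppages; refcounts: pp0:2 pp1:1 pp2:1 pp3:1 pp4:1
Op 6: write(P1, v0, 105). refcount(pp0)=2>1 -> COPY to pp5. 6 ppages; refcounts: pp0:1 pp1:1 pp2:1 pp3:1 pp4:1 pp5:1
Op 7: write(P0, v2, 186). refcount(pp4)=1 -> write in place. 6 ppages; refcounts: pp0:1 pp1:1 pp2:1 pp3:1 pp4:1 pp5:1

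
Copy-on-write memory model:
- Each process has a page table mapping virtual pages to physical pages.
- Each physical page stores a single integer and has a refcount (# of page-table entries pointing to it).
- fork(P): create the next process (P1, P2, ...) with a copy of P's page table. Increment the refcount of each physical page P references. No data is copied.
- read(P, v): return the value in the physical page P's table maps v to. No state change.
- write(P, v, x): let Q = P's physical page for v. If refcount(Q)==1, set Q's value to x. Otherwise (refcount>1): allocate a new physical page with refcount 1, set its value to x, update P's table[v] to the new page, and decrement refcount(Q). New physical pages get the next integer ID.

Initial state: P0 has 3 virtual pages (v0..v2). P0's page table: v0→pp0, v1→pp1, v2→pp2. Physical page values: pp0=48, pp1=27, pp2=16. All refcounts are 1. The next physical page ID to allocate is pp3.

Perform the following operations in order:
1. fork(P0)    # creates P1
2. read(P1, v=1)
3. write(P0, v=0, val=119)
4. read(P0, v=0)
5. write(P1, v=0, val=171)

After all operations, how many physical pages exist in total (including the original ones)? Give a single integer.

Op 1: fork(P0) -> P1. 3 ppages; refcounts: pp0:2 pp1:2 pp2:2
Op 2: read(P1, v1) -> 27. No state change.
Op 3: write(P0, v0, 119). refcount(pp0)=2>1 -> COPY to pp3. 4 ppages; refcounts: pp0:1 pp1:2 pp2:2 pp3:1
Op 4: read(P0, v0) -> 119. No state change.
Op 5: write(P1, v0, 171). refcount(pp0)=1 -> write in place. 4 ppages; refcounts: pp0:1 pp1:2 pp2:2 pp3:1

Answer: 4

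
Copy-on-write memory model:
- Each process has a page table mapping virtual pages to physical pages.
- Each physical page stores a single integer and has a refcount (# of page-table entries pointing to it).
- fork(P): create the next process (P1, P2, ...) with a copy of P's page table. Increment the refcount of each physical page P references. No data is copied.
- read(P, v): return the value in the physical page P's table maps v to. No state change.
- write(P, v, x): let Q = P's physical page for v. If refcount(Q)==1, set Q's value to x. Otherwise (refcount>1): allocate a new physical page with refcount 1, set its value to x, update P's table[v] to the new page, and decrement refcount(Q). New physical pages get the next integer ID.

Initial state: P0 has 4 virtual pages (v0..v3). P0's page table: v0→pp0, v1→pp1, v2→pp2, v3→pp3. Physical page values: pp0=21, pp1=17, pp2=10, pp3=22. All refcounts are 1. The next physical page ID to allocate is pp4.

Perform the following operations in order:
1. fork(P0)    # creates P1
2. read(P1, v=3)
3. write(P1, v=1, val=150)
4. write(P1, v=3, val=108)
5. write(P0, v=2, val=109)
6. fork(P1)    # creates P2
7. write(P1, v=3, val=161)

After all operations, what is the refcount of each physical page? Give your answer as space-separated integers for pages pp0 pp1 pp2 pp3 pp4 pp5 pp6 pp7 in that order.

Answer: 3 1 2 1 2 1 1 1

Derivation:
Op 1: fork(P0) -> P1. 4 ppages; refcounts: pp0:2 pp1:2 pp2:2 pp3:2
Op 2: read(P1, v3) -> 22. No state change.
Op 3: write(P1, v1, 150). refcount(pp1)=2>1 -> COPY to pp4. 5 ppages; refcounts: pp0:2 pp1:1 pp2:2 pp3:2 pp4:1
Op 4: write(P1, v3, 108). refcount(pp3)=2>1 -> COPY to pp5. 6 ppages; refcounts: pp0:2 pp1:1 pp2:2 pp3:1 pp4:1 pp5:1
Op 5: write(P0, v2, 109). refcount(pp2)=2>1 -> COPY to pp6. 7 ppages; refcounts: pp0:2 pp1:1 pp2:1 pp3:1 pp4:1 pp5:1 pp6:1
Op 6: fork(P1) -> P2. 7 ppages; refcounts: pp0:3 pp1:1 pp2:2 pp3:1 pp4:2 pp5:2 pp6:1
Op 7: write(P1, v3, 161). refcount(pp5)=2>1 -> COPY to pp7. 8 ppages; refcounts: pp0:3 pp1:1 pp2:2 pp3:1 pp4:2 pp5:1 pp6:1 pp7:1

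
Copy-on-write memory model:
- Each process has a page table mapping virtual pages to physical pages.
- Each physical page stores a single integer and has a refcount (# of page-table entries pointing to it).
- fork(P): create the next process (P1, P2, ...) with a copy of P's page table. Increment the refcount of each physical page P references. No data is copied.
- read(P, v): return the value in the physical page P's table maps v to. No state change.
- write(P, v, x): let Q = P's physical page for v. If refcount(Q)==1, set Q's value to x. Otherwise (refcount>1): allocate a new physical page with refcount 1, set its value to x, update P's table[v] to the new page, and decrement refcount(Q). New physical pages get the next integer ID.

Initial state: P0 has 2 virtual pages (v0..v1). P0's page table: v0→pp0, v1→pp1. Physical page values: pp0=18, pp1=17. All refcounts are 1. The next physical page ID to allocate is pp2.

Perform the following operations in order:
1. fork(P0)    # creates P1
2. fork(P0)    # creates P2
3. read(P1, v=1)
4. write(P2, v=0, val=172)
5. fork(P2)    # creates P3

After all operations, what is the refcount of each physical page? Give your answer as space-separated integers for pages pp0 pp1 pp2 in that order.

Answer: 2 4 2

Derivation:
Op 1: fork(P0) -> P1. 2 ppages; refcounts: pp0:2 pp1:2
Op 2: fork(P0) -> P2. 2 ppages; refcounts: pp0:3 pp1:3
Op 3: read(P1, v1) -> 17. No state change.
Op 4: write(P2, v0, 172). refcount(pp0)=3>1 -> COPY to pp2. 3 ppages; refcounts: pp0:2 pp1:3 pp2:1
Op 5: fork(P2) -> P3. 3 ppages; refcounts: pp0:2 pp1:4 pp2:2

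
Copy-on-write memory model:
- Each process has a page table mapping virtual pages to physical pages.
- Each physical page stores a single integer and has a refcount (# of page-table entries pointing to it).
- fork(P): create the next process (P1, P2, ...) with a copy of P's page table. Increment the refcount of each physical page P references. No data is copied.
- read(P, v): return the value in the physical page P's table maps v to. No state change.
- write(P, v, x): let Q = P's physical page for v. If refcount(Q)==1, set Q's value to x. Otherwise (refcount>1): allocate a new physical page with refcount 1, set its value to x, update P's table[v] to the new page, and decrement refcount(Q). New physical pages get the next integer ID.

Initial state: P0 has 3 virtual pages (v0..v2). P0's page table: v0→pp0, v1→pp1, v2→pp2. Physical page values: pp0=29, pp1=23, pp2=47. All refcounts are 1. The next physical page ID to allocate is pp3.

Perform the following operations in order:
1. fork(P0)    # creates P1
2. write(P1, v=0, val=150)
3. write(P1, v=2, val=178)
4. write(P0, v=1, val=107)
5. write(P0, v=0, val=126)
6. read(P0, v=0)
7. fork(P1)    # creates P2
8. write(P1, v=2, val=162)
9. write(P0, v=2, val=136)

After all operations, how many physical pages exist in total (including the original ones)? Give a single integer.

Op 1: fork(P0) -> P1. 3 ppages; refcounts: pp0:2 pp1:2 pp2:2
Op 2: write(P1, v0, 150). refcount(pp0)=2>1 -> COPY to pp3. 4 ppages; refcounts: pp0:1 pp1:2 pp2:2 pp3:1
Op 3: write(P1, v2, 178). refcount(pp2)=2>1 -> COPY to pp4. 5 ppages; refcounts: pp0:1 pp1:2 pp2:1 pp3:1 pp4:1
Op 4: write(P0, v1, 107). refcount(pp1)=2>1 -> COPY to pp5. 6 ppages; refcounts: pp0:1 pp1:1 pp2:1 pp3:1 pp4:1 pp5:1
Op 5: write(P0, v0, 126). refcount(pp0)=1 -> write in place. 6 ppages; refcounts: pp0:1 pp1:1 pp2:1 pp3:1 pp4:1 pp5:1
Op 6: read(P0, v0) -> 126. No state change.
Op 7: fork(P1) -> P2. 6 ppages; refcounts: pp0:1 pp1:2 pp2:1 pp3:2 pp4:2 pp5:1
Op 8: write(P1, v2, 162). refcount(pp4)=2>1 -> COPY to pp6. 7 ppages; refcounts: pp0:1 pp1:2 pp2:1 pp3:2 pp4:1 pp5:1 pp6:1
Op 9: write(P0, v2, 136). refcount(pp2)=1 -> write in place. 7 ppages; refcounts: pp0:1 pp1:2 pp2:1 pp3:2 pp4:1 pp5:1 pp6:1

Answer: 7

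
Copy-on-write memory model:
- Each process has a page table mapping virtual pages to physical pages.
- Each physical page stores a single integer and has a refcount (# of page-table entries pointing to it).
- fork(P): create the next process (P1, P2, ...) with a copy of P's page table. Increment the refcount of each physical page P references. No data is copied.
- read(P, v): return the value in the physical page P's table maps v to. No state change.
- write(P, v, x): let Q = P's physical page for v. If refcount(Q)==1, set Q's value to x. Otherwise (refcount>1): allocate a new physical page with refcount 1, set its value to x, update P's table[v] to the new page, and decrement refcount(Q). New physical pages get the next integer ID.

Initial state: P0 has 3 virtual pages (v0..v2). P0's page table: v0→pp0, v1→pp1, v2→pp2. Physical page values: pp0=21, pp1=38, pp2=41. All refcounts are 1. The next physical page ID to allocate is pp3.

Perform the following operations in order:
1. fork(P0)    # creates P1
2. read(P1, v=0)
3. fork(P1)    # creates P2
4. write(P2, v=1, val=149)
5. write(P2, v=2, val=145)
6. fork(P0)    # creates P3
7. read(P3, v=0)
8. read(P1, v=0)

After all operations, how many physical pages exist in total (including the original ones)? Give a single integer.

Op 1: fork(P0) -> P1. 3 ppages; refcounts: pp0:2 pp1:2 pp2:2
Op 2: read(P1, v0) -> 21. No state change.
Op 3: fork(P1) -> P2. 3 ppages; refcounts: pp0:3 pp1:3 pp2:3
Op 4: write(P2, v1, 149). refcount(pp1)=3>1 -> COPY to pp3. 4 ppages; refcounts: pp0:3 pp1:2 pp2:3 pp3:1
Op 5: write(P2, v2, 145). refcount(pp2)=3>1 -> COPY to pp4. 5 ppages; refcounts: pp0:3 pp1:2 pp2:2 pp3:1 pp4:1
Op 6: fork(P0) -> P3. 5 ppages; refcounts: pp0:4 pp1:3 pp2:3 pp3:1 pp4:1
Op 7: read(P3, v0) -> 21. No state change.
Op 8: read(P1, v0) -> 21. No state change.

Answer: 5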